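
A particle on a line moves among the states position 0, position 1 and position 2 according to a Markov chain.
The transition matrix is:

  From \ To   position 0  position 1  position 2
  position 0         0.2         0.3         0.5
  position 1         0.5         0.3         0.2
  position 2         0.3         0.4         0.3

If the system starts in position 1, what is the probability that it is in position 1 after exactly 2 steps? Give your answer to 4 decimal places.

Sum over the intermediate state after 1 step:
P = P(position 1→position 0)·P(position 0→position 1) + P(position 1→position 1)·P(position 1→position 1) + P(position 1→position 2)·P(position 2→position 1)
  = 0.5×0.3 + 0.3×0.3 + 0.2×0.4
  = 0.1500 + 0.0900 + 0.0800 = 0.3200

0.3200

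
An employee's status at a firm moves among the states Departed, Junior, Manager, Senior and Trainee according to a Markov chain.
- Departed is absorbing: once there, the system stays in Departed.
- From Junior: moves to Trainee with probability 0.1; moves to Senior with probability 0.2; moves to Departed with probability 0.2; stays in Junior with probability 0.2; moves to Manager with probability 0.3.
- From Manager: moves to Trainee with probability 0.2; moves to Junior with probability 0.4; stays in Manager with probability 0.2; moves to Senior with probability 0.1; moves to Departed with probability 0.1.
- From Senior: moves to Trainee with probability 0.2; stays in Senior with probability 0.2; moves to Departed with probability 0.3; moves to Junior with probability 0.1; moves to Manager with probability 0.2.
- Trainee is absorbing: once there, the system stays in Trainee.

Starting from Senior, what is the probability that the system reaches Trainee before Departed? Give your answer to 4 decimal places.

0.4329

Let h(s) be the probability of absorption at Trainee starting from transient state s. Then h(Trainee) = 1 and h(Departed) = 0. By first-step analysis:
h(Junior) = 0.2·0 + 0.2·h(Junior) + 0.3·h(Manager) + 0.2·h(Senior) + 0.1·1
h(Manager) = 0.1·0 + 0.4·h(Junior) + 0.2·h(Manager) + 0.1·h(Senior) + 0.2·1
h(Senior) = 0.3·0 + 0.1·h(Junior) + 0.2·h(Manager) + 0.2·h(Senior) + 0.2·1
Solving: h(Junior) = 0.4274, h(Manager) = 0.5178, h(Senior) = 0.4329.
Starting from Senior, the probability is 0.4329.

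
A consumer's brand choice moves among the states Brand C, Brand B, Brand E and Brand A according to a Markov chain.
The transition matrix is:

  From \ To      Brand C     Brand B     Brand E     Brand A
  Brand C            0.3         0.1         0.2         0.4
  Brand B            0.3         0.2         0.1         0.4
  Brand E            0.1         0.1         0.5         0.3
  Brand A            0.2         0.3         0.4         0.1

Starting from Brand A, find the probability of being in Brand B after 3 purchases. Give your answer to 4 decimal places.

Propagate the distribution vector 3 purchases from Brand A.
After 0 purchases: (0.0000, 0.0000, 0.0000, 1.0000)
After 1 purchase: (0.2000, 0.3000, 0.4000, 0.1000)
After 2 purchases: (0.2100, 0.1500, 0.3100, 0.3300)
After 3 purchases: (0.2050, 0.1810, 0.3440, 0.2700)
P(in Brand B after 3 purchases) = 0.1810

0.1810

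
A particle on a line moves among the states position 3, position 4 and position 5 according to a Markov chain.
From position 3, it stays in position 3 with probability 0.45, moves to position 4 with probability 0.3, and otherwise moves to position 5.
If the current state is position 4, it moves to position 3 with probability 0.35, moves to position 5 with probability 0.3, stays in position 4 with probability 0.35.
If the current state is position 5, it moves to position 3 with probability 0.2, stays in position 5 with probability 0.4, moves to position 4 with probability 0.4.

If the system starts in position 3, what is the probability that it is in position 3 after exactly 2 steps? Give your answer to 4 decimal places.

Sum over the intermediate state after 1 step:
P = P(position 3→position 3)·P(position 3→position 3) + P(position 3→position 4)·P(position 4→position 3) + P(position 3→position 5)·P(position 5→position 3)
  = 0.45×0.45 + 0.3×0.35 + 0.25×0.2
  = 0.2025 + 0.1050 + 0.0500 = 0.3575

0.3575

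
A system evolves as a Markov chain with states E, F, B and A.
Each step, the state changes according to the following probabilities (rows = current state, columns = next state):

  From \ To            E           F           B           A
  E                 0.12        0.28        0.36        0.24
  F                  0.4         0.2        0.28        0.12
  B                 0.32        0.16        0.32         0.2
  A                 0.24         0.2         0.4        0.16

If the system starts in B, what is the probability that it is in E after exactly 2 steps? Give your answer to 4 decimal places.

0.2528

Propagate the distribution vector 2 steps from B.
After 0 steps: (0.0000, 0.0000, 1.0000, 0.0000)
After 1 step: (0.3200, 0.1600, 0.3200, 0.2000)
After 2 steps: (0.2528, 0.2128, 0.3424, 0.1920)
P(in E after 2 steps) = 0.2528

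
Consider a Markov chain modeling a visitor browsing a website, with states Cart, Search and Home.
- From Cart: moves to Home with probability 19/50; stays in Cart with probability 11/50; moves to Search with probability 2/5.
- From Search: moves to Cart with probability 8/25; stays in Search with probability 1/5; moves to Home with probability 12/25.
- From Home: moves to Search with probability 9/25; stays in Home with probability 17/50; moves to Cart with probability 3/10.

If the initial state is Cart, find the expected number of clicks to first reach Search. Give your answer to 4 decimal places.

2.5948

Let t(s) be the expected number of clicks to first reach Search from state s, with t(Search) = 0. Conditioning on the first click:
t(Cart) = 1 + 0.22·t(Cart) + 0.38·t(Home)
t(Home) = 1 + 0.3·t(Cart) + 0.34·t(Home)
Solving: t(Cart) = 2.5948, t(Home) = 2.6946.
Expected clicks from Cart to Search: 2.5948.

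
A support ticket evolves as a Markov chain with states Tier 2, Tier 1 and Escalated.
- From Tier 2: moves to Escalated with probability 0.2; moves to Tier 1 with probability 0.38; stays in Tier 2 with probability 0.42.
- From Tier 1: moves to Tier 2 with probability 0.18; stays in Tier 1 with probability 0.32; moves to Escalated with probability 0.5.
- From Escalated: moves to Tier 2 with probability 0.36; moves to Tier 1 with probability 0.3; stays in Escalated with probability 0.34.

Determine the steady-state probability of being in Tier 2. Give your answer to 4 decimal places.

0.3194

Let the stationary distribution be π with π = πP and π_1 + π_2 + π_3 = 1.
π_1 = 0.42·π_1 + 0.18·π_2 + 0.36·π_3
π_2 = 0.38·π_1 + 0.32·π_2 + 0.3·π_3
Solving with the normalization constraint gives π = (0.3194, 0.3322, 0.3484).
So the stationary probability of Tier 2 is 0.3194.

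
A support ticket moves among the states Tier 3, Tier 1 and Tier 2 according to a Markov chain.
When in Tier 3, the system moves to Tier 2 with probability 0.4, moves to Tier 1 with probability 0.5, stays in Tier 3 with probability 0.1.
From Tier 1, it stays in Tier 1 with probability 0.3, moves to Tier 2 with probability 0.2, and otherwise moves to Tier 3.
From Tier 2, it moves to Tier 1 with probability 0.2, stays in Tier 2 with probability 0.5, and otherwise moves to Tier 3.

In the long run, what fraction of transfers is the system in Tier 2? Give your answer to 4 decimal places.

0.3725

Let the stationary distribution be π with π = πP and π_1 + π_2 + π_3 = 1.
π_1 = 0.1·π_1 + 0.5·π_2 + 0.3·π_3
π_2 = 0.5·π_1 + 0.3·π_2 + 0.2·π_3
Solving with the normalization constraint gives π = (0.3039, 0.3235, 0.3725).
So the stationary probability of Tier 2 is 0.3725.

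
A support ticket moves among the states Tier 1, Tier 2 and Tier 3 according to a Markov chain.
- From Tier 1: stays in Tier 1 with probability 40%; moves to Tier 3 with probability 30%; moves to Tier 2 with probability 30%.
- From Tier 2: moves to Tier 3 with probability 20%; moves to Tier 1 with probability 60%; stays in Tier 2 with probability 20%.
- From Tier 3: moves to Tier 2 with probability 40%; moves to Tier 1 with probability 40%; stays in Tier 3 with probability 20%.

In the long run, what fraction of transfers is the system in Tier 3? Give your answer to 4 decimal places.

0.2459

Let the stationary distribution be π with π = πP and π_1 + π_2 + π_3 = 1.
π_1 = 0.4·π_1 + 0.6·π_2 + 0.4·π_3
π_2 = 0.3·π_1 + 0.2·π_2 + 0.4·π_3
Solving with the normalization constraint gives π = (0.4590, 0.2951, 0.2459).
So the stationary probability of Tier 3 is 0.2459.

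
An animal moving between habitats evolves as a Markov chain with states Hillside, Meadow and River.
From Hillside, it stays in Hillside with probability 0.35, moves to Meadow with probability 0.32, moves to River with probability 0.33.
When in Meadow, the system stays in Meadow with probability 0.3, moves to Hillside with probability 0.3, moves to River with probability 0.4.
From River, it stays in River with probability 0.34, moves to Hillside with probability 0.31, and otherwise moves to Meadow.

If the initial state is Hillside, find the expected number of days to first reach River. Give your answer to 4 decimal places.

2.8412

Let t(s) be the expected number of days to first reach River from state s, with t(River) = 0. Conditioning on the first day:
t(Hillside) = 1 + 0.35·t(Hillside) + 0.32·t(Meadow)
t(Meadow) = 1 + 0.3·t(Hillside) + 0.3·t(Meadow)
Solving: t(Hillside) = 2.8412, t(Meadow) = 2.6462.
Expected days from Hillside to River: 2.8412.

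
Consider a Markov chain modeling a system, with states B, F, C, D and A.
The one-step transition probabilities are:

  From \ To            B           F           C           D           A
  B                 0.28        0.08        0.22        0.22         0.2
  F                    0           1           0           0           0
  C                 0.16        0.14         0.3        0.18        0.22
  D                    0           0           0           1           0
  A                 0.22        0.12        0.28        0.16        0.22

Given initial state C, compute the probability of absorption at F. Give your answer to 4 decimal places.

Let h(s) be the probability of absorption at F starting from transient state s. Then h(F) = 1 and h(D) = 0. By first-step analysis:
h(B) = 0.28·h(B) + 0.08·1 + 0.22·h(C) + 0.22·0 + 0.2·h(A)
h(C) = 0.16·h(B) + 0.14·1 + 0.3·h(C) + 0.18·0 + 0.22·h(A)
h(A) = 0.22·h(B) + 0.12·1 + 0.28·h(C) + 0.16·0 + 0.22·h(A)
Solving: h(B) = 0.3441, h(C) = 0.4030, h(A) = 0.3956.
Starting from C, the probability is 0.4030.

0.4030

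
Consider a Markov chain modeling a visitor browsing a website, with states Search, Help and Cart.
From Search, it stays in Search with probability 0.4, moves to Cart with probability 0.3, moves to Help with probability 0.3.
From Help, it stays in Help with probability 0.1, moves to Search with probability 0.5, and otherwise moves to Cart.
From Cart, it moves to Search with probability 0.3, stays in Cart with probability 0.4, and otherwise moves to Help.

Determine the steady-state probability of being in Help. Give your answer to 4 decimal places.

Let the stationary distribution be π with π = πP and π_1 + π_2 + π_3 = 1.
π_1 = 0.4·π_1 + 0.5·π_2 + 0.3·π_3
π_2 = 0.3·π_1 + 0.1·π_2 + 0.3·π_3
Solving with the normalization constraint gives π = (0.3889, 0.2500, 0.3611).
So the stationary probability of Help is 0.2500.

0.2500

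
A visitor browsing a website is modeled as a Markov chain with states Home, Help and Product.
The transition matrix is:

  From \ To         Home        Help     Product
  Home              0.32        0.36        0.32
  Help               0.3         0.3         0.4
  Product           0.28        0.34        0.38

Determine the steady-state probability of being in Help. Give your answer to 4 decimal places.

0.3327

Let the stationary distribution be π with π = πP and π_1 + π_2 + π_3 = 1.
π_1 = 0.32·π_1 + 0.3·π_2 + 0.28·π_3
π_2 = 0.36·π_1 + 0.3·π_2 + 0.34·π_3
Solving with the normalization constraint gives π = (0.2986, 0.3327, 0.3687).
So the stationary probability of Help is 0.3327.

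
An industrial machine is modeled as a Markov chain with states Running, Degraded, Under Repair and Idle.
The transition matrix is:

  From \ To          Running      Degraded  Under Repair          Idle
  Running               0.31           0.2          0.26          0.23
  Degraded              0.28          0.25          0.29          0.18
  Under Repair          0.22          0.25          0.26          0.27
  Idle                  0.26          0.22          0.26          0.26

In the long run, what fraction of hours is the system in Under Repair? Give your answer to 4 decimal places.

0.2669

Let the stationary distribution be π with π = πP and π_1 + π_2 + π_3 + π_4 = 1.
π_1 = 0.31·π_1 + 0.28·π_2 + 0.22·π_3 + 0.26·π_4
π_2 = 0.2·π_1 + 0.25·π_2 + 0.25·π_3 + 0.22·π_4
π_3 = 0.26·π_1 + 0.29·π_2 + 0.26·π_3 + 0.26·π_4
Solving with the normalization constraint gives π = (0.2673, 0.2295, 0.2669, 0.2363).
So the stationary probability of Under Repair is 0.2669.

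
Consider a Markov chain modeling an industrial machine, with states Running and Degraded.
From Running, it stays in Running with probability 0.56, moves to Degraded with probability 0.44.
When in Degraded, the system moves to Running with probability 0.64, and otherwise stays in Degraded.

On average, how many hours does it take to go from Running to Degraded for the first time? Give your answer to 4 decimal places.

2.2727

Let t(s) be the expected number of hours to first reach Degraded from state s, with t(Degraded) = 0. Conditioning on the first hour:
t(Running) = 1 + 0.56·t(Running)
Solving: t(Running) = 2.2727.
Expected hours from Running to Degraded: 2.2727.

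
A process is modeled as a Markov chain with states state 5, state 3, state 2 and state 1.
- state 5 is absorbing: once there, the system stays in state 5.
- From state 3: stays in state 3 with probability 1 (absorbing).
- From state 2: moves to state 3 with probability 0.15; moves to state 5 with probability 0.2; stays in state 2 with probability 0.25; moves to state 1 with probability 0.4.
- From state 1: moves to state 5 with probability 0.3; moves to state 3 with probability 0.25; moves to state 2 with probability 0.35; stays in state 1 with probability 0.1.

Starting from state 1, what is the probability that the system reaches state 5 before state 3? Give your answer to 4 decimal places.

0.5514

Let h(s) be the probability of absorption at state 5 starting from transient state s. Then h(state 5) = 1 and h(state 3) = 0. By first-step analysis:
h(state 2) = 0.2·1 + 0.15·0 + 0.25·h(state 2) + 0.4·h(state 1)
h(state 1) = 0.3·1 + 0.25·0 + 0.35·h(state 2) + 0.1·h(state 1)
Solving: h(state 2) = 0.5607, h(state 1) = 0.5514.
Starting from state 1, the probability is 0.5514.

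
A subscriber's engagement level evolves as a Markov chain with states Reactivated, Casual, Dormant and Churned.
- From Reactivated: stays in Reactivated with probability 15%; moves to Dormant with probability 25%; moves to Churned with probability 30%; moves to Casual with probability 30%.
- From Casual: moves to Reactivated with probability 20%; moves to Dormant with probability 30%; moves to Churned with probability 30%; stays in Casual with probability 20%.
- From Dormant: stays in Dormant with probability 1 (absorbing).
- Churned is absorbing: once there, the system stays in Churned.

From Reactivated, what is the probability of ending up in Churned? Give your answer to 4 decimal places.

Let h(s) be the probability of absorption at Churned starting from transient state s. Then h(Churned) = 1 and h(Dormant) = 0. By first-step analysis:
h(Reactivated) = 0.15·h(Reactivated) + 0.3·h(Casual) + 0.25·0 + 0.3·1
h(Casual) = 0.2·h(Reactivated) + 0.2·h(Casual) + 0.3·0 + 0.3·1
Solving: h(Reactivated) = 0.5323, h(Casual) = 0.5081.
Starting from Reactivated, the probability is 0.5323.

0.5323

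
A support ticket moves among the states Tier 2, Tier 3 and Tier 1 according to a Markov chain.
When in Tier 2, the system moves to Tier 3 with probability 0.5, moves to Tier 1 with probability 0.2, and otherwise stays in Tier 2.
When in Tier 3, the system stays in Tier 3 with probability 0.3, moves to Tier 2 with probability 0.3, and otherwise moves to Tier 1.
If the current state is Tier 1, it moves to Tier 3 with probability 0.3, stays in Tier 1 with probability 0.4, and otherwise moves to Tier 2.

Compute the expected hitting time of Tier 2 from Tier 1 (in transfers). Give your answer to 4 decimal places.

3.3333

Let t(s) be the expected number of transfers to first reach Tier 2 from state s, with t(Tier 2) = 0. Conditioning on the first transfer:
t(Tier 3) = 1 + 0.3·t(Tier 3) + 0.4·t(Tier 1)
t(Tier 1) = 1 + 0.3·t(Tier 3) + 0.4·t(Tier 1)
Solving: t(Tier 3) = 3.3333, t(Tier 1) = 3.3333.
Expected transfers from Tier 1 to Tier 2: 3.3333.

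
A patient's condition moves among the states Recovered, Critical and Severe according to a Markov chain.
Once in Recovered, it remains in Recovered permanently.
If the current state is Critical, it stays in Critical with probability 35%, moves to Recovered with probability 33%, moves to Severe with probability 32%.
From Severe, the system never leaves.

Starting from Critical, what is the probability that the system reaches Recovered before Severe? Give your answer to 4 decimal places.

0.5077

Let h(s) be the probability of absorption at Recovered starting from transient state s. Then h(Recovered) = 1 and h(Severe) = 0. By first-step analysis:
h(Critical) = 0.33·1 + 0.35·h(Critical) + 0.32·0
Solving: h(Critical) = 0.5077.
Starting from Critical, the probability is 0.5077.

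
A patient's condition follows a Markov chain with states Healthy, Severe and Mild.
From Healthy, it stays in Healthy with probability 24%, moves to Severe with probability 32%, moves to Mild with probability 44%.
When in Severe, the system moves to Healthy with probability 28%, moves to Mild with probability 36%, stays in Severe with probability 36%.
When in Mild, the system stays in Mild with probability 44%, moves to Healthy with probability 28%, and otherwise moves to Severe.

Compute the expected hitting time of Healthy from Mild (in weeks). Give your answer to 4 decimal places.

3.5714

Let t(s) be the expected number of weeks to first reach Healthy from state s, with t(Healthy) = 0. Conditioning on the first week:
t(Severe) = 1 + 0.36·t(Severe) + 0.36·t(Mild)
t(Mild) = 1 + 0.28·t(Severe) + 0.44·t(Mild)
Solving: t(Severe) = 3.5714, t(Mild) = 3.5714.
Expected weeks from Mild to Healthy: 3.5714.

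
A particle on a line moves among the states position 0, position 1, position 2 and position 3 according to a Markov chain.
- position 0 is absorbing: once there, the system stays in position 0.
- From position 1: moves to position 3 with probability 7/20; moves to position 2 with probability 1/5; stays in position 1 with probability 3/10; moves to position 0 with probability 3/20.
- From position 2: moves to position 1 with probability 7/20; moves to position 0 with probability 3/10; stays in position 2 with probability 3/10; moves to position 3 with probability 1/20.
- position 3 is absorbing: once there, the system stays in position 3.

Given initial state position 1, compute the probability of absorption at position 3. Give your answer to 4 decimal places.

0.6071

Let h(s) be the probability of absorption at position 3 starting from transient state s. Then h(position 3) = 1 and h(position 0) = 0. By first-step analysis:
h(position 1) = 0.15·0 + 0.3·h(position 1) + 0.2·h(position 2) + 0.35·1
h(position 2) = 0.3·0 + 0.35·h(position 1) + 0.3·h(position 2) + 0.05·1
Solving: h(position 1) = 0.6071, h(position 2) = 0.3750.
Starting from position 1, the probability is 0.6071.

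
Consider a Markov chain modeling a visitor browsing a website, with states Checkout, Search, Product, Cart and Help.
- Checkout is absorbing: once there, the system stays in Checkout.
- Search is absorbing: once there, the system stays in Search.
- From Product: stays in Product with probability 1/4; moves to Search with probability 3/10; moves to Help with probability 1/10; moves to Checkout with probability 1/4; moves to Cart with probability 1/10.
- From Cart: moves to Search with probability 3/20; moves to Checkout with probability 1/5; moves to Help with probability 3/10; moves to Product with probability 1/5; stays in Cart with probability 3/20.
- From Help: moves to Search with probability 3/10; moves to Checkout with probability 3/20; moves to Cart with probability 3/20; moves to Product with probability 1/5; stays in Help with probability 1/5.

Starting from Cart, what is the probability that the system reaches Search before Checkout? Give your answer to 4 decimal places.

0.5216

Let h(s) be the probability of absorption at Search starting from transient state s. Then h(Search) = 1 and h(Checkout) = 0. By first-step analysis:
h(Product) = 0.25·0 + 0.3·1 + 0.25·h(Product) + 0.1·h(Cart) + 0.1·h(Help)
h(Cart) = 0.2·0 + 0.15·1 + 0.2·h(Product) + 0.15·h(Cart) + 0.3·h(Help)
h(Help) = 0.15·0 + 0.3·1 + 0.2·h(Product) + 0.15·h(Cart) + 0.2·h(Help)
Solving: h(Product) = 0.5509, h(Cart) = 0.5216, h(Help) = 0.6105.
Starting from Cart, the probability is 0.5216.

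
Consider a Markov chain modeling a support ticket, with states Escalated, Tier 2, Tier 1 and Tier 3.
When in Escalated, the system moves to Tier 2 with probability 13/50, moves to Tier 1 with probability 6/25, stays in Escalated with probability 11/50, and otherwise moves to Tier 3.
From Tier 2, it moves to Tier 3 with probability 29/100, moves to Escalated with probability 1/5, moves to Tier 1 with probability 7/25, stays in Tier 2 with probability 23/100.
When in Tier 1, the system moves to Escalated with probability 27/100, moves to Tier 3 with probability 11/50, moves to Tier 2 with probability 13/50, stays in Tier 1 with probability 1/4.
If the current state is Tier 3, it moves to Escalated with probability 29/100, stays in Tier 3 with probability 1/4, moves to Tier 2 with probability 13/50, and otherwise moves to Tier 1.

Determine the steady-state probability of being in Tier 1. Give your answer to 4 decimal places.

Let the stationary distribution be π with π = πP and π_1 + π_2 + π_3 + π_4 = 1.
π_1 = 0.22·π_1 + 0.2·π_2 + 0.27·π_3 + 0.29·π_4
π_2 = 0.26·π_1 + 0.23·π_2 + 0.26·π_3 + 0.26·π_4
π_3 = 0.24·π_1 + 0.28·π_2 + 0.25·π_3 + 0.2·π_4
Solving with the normalization constraint gives π = (0.2453, 0.2524, 0.2421, 0.2602).
So the stationary probability of Tier 1 is 0.2421.

0.2421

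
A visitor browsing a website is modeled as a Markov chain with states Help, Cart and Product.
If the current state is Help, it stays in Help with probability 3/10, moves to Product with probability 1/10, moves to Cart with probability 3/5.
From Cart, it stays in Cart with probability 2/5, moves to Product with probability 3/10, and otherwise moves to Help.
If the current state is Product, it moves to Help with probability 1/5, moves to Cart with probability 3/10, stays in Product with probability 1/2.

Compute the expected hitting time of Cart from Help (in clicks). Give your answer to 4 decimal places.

Let t(s) be the expected number of clicks to first reach Cart from state s, with t(Cart) = 0. Conditioning on the first click:
t(Help) = 1 + 0.3·t(Help) + 0.1·t(Product)
t(Product) = 1 + 0.2·t(Help) + 0.5·t(Product)
Solving: t(Help) = 1.8182, t(Product) = 2.7273.
Expected clicks from Help to Cart: 1.8182.

1.8182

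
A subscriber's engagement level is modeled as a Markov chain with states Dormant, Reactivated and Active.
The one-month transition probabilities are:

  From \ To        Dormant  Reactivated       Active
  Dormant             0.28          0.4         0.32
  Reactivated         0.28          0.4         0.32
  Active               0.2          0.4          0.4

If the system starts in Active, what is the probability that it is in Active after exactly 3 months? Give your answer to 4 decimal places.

Propagate the distribution vector 3 months from Active.
After 0 months: (0.0000, 0.0000, 1.0000)
After 1 month: (0.2000, 0.4000, 0.4000)
After 2 months: (0.2480, 0.4000, 0.3520)
After 3 months: (0.2518, 0.4000, 0.3482)
P(in Active after 3 months) = 0.3482

0.3482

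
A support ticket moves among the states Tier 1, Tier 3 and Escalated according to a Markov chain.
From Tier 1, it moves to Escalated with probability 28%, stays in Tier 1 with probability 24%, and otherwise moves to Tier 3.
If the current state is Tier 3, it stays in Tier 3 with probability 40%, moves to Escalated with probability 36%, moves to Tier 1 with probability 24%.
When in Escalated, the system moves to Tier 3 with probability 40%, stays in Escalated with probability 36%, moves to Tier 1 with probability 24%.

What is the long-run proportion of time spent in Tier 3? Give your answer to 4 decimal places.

0.4192

Let the stationary distribution be π with π = πP and π_1 + π_2 + π_3 = 1.
π_1 = 0.24·π_1 + 0.24·π_2 + 0.24·π_3
π_2 = 0.48·π_1 + 0.4·π_2 + 0.4·π_3
Solving with the normalization constraint gives π = (0.2400, 0.4192, 0.3408).
So the stationary probability of Tier 3 is 0.4192.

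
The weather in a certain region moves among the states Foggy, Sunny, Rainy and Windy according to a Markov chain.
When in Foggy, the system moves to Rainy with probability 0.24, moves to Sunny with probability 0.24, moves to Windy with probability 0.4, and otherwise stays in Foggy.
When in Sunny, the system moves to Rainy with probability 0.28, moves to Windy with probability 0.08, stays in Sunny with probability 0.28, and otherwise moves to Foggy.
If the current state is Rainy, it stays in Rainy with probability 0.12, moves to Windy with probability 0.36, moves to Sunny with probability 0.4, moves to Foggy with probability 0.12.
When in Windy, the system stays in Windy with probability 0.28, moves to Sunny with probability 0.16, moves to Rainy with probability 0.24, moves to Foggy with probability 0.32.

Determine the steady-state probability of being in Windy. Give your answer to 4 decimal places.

0.2736

Let the stationary distribution be π with π = πP and π_1 + π_2 + π_3 + π_4 = 1.
π_1 = 0.12·π_1 + 0.36·π_2 + 0.12·π_3 + 0.32·π_4
π_2 = 0.24·π_1 + 0.28·π_2 + 0.4·π_3 + 0.16·π_4
π_3 = 0.24·π_1 + 0.28·π_2 + 0.12·π_3 + 0.24·π_4
Solving with the normalization constraint gives π = (0.2382, 0.2645, 0.2237, 0.2736).
So the stationary probability of Windy is 0.2736.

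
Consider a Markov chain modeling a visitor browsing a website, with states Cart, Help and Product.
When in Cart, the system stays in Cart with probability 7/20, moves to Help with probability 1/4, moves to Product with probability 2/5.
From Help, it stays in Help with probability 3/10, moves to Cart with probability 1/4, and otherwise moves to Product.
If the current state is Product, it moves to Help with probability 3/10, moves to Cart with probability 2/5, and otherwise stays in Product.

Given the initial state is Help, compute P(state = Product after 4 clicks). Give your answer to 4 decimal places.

Propagate the distribution vector 4 clicks from Help.
After 0 clicks: (0.0000, 1.0000, 0.0000)
After 1 click: (0.2500, 0.3000, 0.4500)
After 2 clicks: (0.3425, 0.2875, 0.3700)
After 3 clicks: (0.3398, 0.2829, 0.3774)
After 4 clicks: (0.3406, 0.2830, 0.3764)
P(in Product after 4 clicks) = 0.3764

0.3764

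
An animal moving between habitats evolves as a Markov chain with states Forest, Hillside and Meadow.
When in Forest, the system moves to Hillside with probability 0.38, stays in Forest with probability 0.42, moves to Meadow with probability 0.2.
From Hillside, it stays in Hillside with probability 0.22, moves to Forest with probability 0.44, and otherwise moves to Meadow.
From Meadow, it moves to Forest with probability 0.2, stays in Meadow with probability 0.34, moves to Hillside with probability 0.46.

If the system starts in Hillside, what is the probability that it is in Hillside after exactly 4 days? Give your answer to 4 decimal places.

Propagate the distribution vector 4 days from Hillside.
After 0 days: (0.0000, 1.0000, 0.0000)
After 1 day: (0.4400, 0.2200, 0.3400)
After 2 days: (0.3496, 0.3720, 0.2784)
After 3 days: (0.3662, 0.3428, 0.2911)
After 4 days: (0.3628, 0.3484, 0.2887)
P(in Hillside after 4 days) = 0.3484

0.3484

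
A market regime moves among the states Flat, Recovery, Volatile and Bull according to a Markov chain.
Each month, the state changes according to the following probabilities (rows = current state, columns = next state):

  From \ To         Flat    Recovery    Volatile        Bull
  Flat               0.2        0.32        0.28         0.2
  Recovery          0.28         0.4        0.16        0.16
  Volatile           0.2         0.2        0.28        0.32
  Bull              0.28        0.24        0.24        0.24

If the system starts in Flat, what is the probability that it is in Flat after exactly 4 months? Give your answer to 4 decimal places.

0.2418

Propagate the distribution vector 4 months from Flat.
After 0 months: (1.0000, 0.0000, 0.0000, 0.0000)
After 1 month: (0.2000, 0.3200, 0.2800, 0.2000)
After 2 months: (0.2416, 0.2960, 0.2336, 0.2288)
After 3 months: (0.2420, 0.2973, 0.2353, 0.2253)
After 4 months: (0.2418, 0.2975, 0.2353, 0.2254)
P(in Flat after 4 months) = 0.2418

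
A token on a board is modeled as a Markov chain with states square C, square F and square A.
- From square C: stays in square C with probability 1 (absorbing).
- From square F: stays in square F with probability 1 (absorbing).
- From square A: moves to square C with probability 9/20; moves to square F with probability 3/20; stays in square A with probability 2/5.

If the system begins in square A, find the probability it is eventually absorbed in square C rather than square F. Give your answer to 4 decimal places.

0.7500

Let h(s) be the probability of absorption at square C starting from transient state s. Then h(square C) = 1 and h(square F) = 0. By first-step analysis:
h(square A) = 0.45·1 + 0.15·0 + 0.4·h(square A)
Solving: h(square A) = 0.7500.
Starting from square A, the probability is 0.7500.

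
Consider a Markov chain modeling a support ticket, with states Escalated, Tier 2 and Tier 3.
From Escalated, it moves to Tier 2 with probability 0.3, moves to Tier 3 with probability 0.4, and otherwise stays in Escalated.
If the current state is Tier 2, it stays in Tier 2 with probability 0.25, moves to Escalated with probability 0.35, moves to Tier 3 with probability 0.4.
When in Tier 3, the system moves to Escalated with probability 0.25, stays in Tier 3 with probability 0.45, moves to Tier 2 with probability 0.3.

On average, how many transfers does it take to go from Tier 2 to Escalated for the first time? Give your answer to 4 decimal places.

Let t(s) be the expected number of transfers to first reach Escalated from state s, with t(Escalated) = 0. Conditioning on the first transfer:
t(Tier 2) = 1 + 0.25·t(Tier 2) + 0.4·t(Tier 3)
t(Tier 3) = 1 + 0.3·t(Tier 2) + 0.45·t(Tier 3)
Solving: t(Tier 2) = 3.2479, t(Tier 3) = 3.5897.
Expected transfers from Tier 2 to Escalated: 3.2479.

3.2479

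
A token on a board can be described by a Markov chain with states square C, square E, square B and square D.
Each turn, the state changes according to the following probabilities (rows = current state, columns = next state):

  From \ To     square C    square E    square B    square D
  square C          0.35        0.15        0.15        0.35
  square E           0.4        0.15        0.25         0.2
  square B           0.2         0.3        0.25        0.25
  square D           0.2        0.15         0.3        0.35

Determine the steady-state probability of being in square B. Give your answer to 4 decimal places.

0.2370

Let the stationary distribution be π with π = πP and π_1 + π_2 + π_3 + π_4 = 1.
π_1 = 0.35·π_1 + 0.4·π_2 + 0.2·π_3 + 0.2·π_4
π_2 = 0.15·π_1 + 0.15·π_2 + 0.3·π_3 + 0.15·π_4
π_3 = 0.15·π_1 + 0.25·π_2 + 0.25·π_3 + 0.3·π_4
Solving with the normalization constraint gives π = (0.2790, 0.1856, 0.2370, 0.2985).
So the stationary probability of square B is 0.2370.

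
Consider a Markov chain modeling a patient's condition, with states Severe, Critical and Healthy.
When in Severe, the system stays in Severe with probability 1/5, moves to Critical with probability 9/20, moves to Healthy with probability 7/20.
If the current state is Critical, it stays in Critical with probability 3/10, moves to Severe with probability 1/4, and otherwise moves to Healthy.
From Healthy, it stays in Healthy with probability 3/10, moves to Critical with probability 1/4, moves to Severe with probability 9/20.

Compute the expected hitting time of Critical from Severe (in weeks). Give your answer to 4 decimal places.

2.6087

Let t(s) be the expected number of weeks to first reach Critical from state s, with t(Critical) = 0. Conditioning on the first week:
t(Severe) = 1 + 0.2·t(Severe) + 0.35·t(Healthy)
t(Healthy) = 1 + 0.45·t(Severe) + 0.3·t(Healthy)
Solving: t(Severe) = 2.6087, t(Healthy) = 3.1056.
Expected weeks from Severe to Critical: 2.6087.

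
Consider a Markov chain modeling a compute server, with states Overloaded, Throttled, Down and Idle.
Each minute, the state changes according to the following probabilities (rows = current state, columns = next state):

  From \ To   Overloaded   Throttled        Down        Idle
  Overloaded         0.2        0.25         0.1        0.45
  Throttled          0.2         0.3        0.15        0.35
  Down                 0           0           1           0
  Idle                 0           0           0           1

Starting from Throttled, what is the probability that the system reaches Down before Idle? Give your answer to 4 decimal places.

0.2745

Let h(s) be the probability of absorption at Down starting from transient state s. Then h(Down) = 1 and h(Idle) = 0. By first-step analysis:
h(Overloaded) = 0.2·h(Overloaded) + 0.25·h(Throttled) + 0.1·1 + 0.45·0
h(Throttled) = 0.2·h(Overloaded) + 0.3·h(Throttled) + 0.15·1 + 0.35·0
Solving: h(Overloaded) = 0.2108, h(Throttled) = 0.2745.
Starting from Throttled, the probability is 0.2745.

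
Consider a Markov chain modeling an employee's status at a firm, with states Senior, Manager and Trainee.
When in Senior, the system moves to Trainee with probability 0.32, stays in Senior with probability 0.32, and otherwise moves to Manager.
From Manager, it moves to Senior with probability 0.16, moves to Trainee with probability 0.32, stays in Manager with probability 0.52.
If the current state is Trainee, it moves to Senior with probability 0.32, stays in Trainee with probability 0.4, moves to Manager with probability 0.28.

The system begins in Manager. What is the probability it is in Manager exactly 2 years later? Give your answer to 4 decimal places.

0.4176

Sum over the intermediate state after 1 year:
P = P(Manager→Senior)·P(Senior→Manager) + P(Manager→Manager)·P(Manager→Manager) + P(Manager→Trainee)·P(Trainee→Manager)
  = 0.16×0.36 + 0.52×0.52 + 0.32×0.28
  = 0.0576 + 0.2704 + 0.0896 = 0.4176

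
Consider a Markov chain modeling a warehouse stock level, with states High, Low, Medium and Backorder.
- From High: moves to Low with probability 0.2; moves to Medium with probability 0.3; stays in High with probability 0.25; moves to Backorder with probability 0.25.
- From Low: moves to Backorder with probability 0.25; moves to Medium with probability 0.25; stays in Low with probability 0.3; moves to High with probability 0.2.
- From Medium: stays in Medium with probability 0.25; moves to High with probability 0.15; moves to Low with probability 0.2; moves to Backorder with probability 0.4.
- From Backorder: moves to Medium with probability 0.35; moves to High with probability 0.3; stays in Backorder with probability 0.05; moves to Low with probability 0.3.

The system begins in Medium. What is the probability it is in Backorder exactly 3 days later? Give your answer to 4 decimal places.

0.2531

Propagate the distribution vector 3 days from Medium.
After 0 days: (0.0000, 0.0000, 1.0000, 0.0000)
After 1 day: (0.1500, 0.2000, 0.2500, 0.4000)
After 2 days: (0.2350, 0.2600, 0.2975, 0.2075)
After 3 days: (0.2176, 0.2468, 0.2825, 0.2531)
P(in Backorder after 3 days) = 0.2531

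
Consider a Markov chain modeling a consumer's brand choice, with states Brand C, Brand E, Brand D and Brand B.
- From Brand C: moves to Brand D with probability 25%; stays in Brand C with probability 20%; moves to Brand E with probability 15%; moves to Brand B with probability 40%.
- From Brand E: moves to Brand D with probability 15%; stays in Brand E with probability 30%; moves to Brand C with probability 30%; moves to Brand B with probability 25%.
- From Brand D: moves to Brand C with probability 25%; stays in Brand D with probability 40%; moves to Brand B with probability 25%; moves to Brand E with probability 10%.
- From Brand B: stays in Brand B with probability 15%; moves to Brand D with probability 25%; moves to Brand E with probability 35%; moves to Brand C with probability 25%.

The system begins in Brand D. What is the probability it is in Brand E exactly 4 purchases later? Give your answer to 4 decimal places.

Propagate the distribution vector 4 purchases from Brand D.
After 0 purchases: (0.0000, 0.0000, 1.0000, 0.0000)
After 1 purchase: (0.2500, 0.1000, 0.4000, 0.2500)
After 2 purchases: (0.2425, 0.1950, 0.3000, 0.2625)
After 3 purchases: (0.2476, 0.2168, 0.2755, 0.2601)
After 4 purchases: (0.2485, 0.2208, 0.2697, 0.2611)
P(in Brand E after 4 purchases) = 0.2208

0.2208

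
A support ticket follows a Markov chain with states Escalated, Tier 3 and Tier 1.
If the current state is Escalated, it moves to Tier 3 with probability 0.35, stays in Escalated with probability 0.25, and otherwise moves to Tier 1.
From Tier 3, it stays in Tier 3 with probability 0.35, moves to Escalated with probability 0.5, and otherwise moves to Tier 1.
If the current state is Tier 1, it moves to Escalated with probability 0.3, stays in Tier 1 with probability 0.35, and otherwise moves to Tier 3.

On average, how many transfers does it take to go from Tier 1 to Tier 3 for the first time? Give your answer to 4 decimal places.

Let t(s) be the expected number of transfers to first reach Tier 3 from state s, with t(Tier 3) = 0. Conditioning on the first transfer:
t(Escalated) = 1 + 0.25·t(Escalated) + 0.4·t(Tier 1)
t(Tier 1) = 1 + 0.3·t(Escalated) + 0.35·t(Tier 1)
Solving: t(Escalated) = 2.8571, t(Tier 1) = 2.8571.
Expected transfers from Tier 1 to Tier 3: 2.8571.

2.8571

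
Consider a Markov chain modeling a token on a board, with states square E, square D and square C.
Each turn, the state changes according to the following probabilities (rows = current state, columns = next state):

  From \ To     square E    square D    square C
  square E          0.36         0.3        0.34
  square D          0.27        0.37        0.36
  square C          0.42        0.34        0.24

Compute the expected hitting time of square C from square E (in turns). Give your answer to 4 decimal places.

2.8864

Let t(s) be the expected number of turns to first reach square C from state s, with t(square C) = 0. Conditioning on the first turn:
t(square E) = 1 + 0.36·t(square E) + 0.3·t(square D)
t(square D) = 1 + 0.27·t(square E) + 0.37·t(square D)
Solving: t(square E) = 2.8864, t(square D) = 2.8243.
Expected turns from square E to square C: 2.8864.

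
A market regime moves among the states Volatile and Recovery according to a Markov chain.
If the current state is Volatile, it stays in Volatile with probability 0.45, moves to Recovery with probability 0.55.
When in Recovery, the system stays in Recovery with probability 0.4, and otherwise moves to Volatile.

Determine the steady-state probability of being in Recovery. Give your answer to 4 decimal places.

Let the stationary distribution be π with π = πP and π_1 + π_2 = 1.
π_1 = 0.45·π_1 + 0.6·π_2
Solving with the normalization constraint gives π = (0.5217, 0.4783).
So the stationary probability of Recovery is 0.4783.

0.4783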